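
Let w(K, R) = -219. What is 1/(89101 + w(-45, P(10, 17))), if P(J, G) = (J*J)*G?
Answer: 1/88882 ≈ 1.1251e-5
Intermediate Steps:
P(J, G) = G*J² (P(J, G) = J²*G = G*J²)
1/(89101 + w(-45, P(10, 17))) = 1/(89101 - 219) = 1/88882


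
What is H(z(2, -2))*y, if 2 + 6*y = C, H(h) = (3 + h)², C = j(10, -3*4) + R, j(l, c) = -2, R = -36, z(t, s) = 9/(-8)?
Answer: -375/16 ≈ -23.438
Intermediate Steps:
z(t, s) = -9/8 (z(t, s) = 9*(-⅛) = -9/8)
C = -38 (C = -2 - 36 = -38)
y = -20/3 (y = -⅓ + (⅙)*(-38) = -⅓ - 19/3 = -20/3 ≈ -6.6667)
H(z(2, -2))*y = (3 - 9/8)²*(-20/3) = (15/8)²*(-20/3) = (225/64)*(-20/3) = -375/16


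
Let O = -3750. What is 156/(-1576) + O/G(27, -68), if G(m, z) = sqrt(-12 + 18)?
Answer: -39/394 - 625*sqrt(6) ≈ -1531.0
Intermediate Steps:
G(m, z) = sqrt(6)
156/(-1576) + O/G(27, -68) = 156/(-1576) - 3750*sqrt(6)/6 = 156*(-1/1576) - 625*sqrt(6) = -39/394 - 625*sqrt(6)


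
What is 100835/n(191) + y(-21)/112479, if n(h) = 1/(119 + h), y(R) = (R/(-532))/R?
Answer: 1870492948627799/59838828 ≈ 3.1259e+7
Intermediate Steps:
y(R) = -1/532 (y(R) = (R*(-1/532))/R = (-R/532)/R = -1/532)
100835/n(191) + y(-21)/112479 = 100835/(1/(119 + 191)) - 1/532/112479 = 100835/(1/310) - 1/532*1/112479 = 100835/(1/310) - 1/59838828 = 100835*310 - 1/59838828 = 31258850 - 1/59838828 = 1870492948627799/59838828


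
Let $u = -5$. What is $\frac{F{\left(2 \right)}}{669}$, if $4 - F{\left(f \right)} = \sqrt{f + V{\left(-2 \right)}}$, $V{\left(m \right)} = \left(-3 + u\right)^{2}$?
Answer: $\frac{4}{669} - \frac{\sqrt{66}}{669} \approx -0.0061645$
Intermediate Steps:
$V{\left(m \right)} = 64$ ($V{\left(m \right)} = \left(-3 - 5\right)^{2} = \left(-8\right)^{2} = 64$)
$F{\left(f \right)} = 4 - \sqrt{64 + f}$ ($F{\left(f \right)} = 4 - \sqrt{f + 64} = 4 - \sqrt{64 + f}$)
$\frac{F{\left(2 \right)}}{669} = \frac{4 - \sqrt{64 + 2}}{669} = \left(4 - \sqrt{66}\right) \frac{1}{669} = \frac{4}{669} - \frac{\sqrt{66}}{669}$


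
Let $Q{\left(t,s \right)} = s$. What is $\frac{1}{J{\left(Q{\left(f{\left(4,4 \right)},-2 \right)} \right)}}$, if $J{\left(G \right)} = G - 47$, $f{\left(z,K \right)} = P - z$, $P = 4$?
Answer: $- \frac{1}{49} \approx -0.020408$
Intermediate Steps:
$f{\left(z,K \right)} = 4 - z$
$J{\left(G \right)} = -47 + G$ ($J{\left(G \right)} = G - 47 = -47 + G$)
$\frac{1}{J{\left(Q{\left(f{\left(4,4 \right)},-2 \right)} \right)}} = \frac{1}{-47 - 2} = \frac{1}{-49} = - \frac{1}{49}$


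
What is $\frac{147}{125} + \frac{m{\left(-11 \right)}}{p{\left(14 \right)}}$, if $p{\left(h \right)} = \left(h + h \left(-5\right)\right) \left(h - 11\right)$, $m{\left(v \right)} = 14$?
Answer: $\frac{1639}{1500} \approx 1.0927$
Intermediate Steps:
$p{\left(h \right)} = - 4 h \left(-11 + h\right)$ ($p{\left(h \right)} = \left(h - 5 h\right) \left(-11 + h\right) = - 4 h \left(-11 + h\right)$)
$\frac{147}{125} + \frac{m{\left(-11 \right)}}{p{\left(14 \right)}} = \frac{147}{125} + \frac{14}{4 \cdot 14 \left(11 - 14\right)} = 147 \cdot \frac{1}{125} + \frac{14}{4 \cdot 14 \left(11 - 14\right)} = \frac{147}{125} + \frac{14}{4 \cdot 14 \left(-3\right)} = \frac{147}{125} + \frac{14}{-168} = \frac{147}{125} + 14 \left(- \frac{1}{168}\right) = \frac{147}{125} - \frac{1}{12} = \frac{1639}{1500}$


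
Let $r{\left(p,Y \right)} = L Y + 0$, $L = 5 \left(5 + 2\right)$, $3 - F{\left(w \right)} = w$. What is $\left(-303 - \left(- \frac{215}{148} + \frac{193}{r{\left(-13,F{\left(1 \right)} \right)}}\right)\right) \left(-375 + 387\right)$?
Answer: $- \frac{4728891}{1295} \approx -3651.7$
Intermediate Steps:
$F{\left(w \right)} = 3 - w$
$L = 35$ ($L = 5 \cdot 7 = 35$)
$r{\left(p,Y \right)} = 35 Y$ ($r{\left(p,Y \right)} = 35 Y + 0 = 35 Y$)
$\left(-303 - \left(- \frac{215}{148} + \frac{193}{r{\left(-13,F{\left(1 \right)} \right)}}\right)\right) \left(-375 + 387\right) = \left(-303 - \left(- \frac{215}{148} + 193 \frac{1}{35 \left(3 - 1\right)}\right)\right) \left(-375 + 387\right) = \left(-303 - \left(- \frac{215}{148} + \frac{193}{35 \left(3 - 1\right)}\right)\right) 12 = \left(-303 + \left(\frac{215}{148} - \frac{193}{35 \cdot 2}\right)\right) 12 = \left(-303 + \left(\frac{215}{148} - \frac{193}{70}\right)\right) 12 = \left(-303 - \frac{6757}{5180}\right) 12 = \left(- \frac{1576297}{5180}\right) 12 = - \frac{4728891}{1295}$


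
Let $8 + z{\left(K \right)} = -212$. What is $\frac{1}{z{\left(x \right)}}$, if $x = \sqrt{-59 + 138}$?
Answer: $- \frac{1}{220} \approx -0.0045455$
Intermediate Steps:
$x = \sqrt{79} \approx 8.8882$
$z{\left(K \right)} = -220$ ($z{\left(K \right)} = -8 - 212 = -220$)
$\frac{1}{z{\left(x \right)}} = \frac{1}{-220} = - \frac{1}{220}$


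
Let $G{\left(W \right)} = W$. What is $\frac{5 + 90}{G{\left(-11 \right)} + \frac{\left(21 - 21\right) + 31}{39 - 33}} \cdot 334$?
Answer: $- \frac{38076}{7} \approx -5439.4$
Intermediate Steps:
$\frac{5 + 90}{G{\left(-11 \right)} + \frac{\left(21 - 21\right) + 31}{39 - 33}} \cdot 334 = \frac{5 + 90}{-11 + \frac{\left(21 - 21\right) + 31}{39 - 33}} \cdot 334 = \frac{95}{-11 + \frac{0 + 31}{6}} \cdot 334 = \frac{95}{-11 + 31 \cdot \frac{1}{6}} \cdot 334 = \frac{95}{-11 + \frac{31}{6}} \cdot 334 = \frac{95}{- \frac{35}{6}} \cdot 334 = 95 \left(- \frac{6}{35}\right) 334 = \left(- \frac{114}{7}\right) 334 = - \frac{38076}{7}$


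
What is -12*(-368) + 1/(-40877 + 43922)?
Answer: 13446721/3045 ≈ 4416.0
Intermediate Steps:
-12*(-368) + 1/(-40877 + 43922) = 4416 + 1/3045 = 13446721/3045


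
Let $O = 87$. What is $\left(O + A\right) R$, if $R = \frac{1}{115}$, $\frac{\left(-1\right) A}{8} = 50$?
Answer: $- \frac{313}{115} \approx -2.7217$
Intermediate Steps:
$A = -400$ ($A = \left(-8\right) 50 = -400$)
$R = \frac{1}{115} \approx 0.0086956$
$\left(O + A\right) R = \left(87 - 400\right) \frac{1}{115} = \left(-313\right) \frac{1}{115} = - \frac{313}{115}$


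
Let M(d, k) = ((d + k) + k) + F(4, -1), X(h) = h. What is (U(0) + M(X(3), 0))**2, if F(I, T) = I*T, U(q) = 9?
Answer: 64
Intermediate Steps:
M(d, k) = -4 + d + 2*k (M(d, k) = ((d + k) + k) + 4*(-1) = (d + 2*k) - 4 = -4 + d + 2*k)
(U(0) + M(X(3), 0))**2 = (9 + (-4 + 3 + 2*0))**2 = (9 + (-4 + 3 + 0))**2 = (9 - 1)**2 = 8**2 = 64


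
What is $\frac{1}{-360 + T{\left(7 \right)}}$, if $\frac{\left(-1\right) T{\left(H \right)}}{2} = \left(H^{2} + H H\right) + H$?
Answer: $- \frac{1}{570} \approx -0.0017544$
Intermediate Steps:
$T{\left(H \right)} = - 4 H^{2} - 2 H$ ($T{\left(H \right)} = - 2 \left(\left(H^{2} + H H\right) + H\right) = - 2 \left(\left(H^{2} + H^{2}\right) + H\right) = - 2 \left(2 H^{2} + H\right) = - 2 \left(H + 2 H^{2}\right) = - 4 H^{2} - 2 H$)
$\frac{1}{-360 + T{\left(7 \right)}} = \frac{1}{-360 - 14 \left(1 + 2 \cdot 7\right)} = \frac{1}{-360 - 14 \left(1 + 14\right)} = \frac{1}{-360 - 14 \cdot 15} = \frac{1}{-360 - 210} = \frac{1}{-570} = - \frac{1}{570}$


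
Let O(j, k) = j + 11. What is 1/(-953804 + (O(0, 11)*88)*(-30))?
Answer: -1/982844 ≈ -1.0175e-6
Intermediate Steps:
O(j, k) = 11 + j
1/(-953804 + (O(0, 11)*88)*(-30)) = 1/(-953804 + ((11 + 0)*88)*(-30)) = 1/(-953804 + (11*88)*(-30)) = 1/(-953804 + 968*(-30)) = 1/(-953804 - 29040) = 1/(-982844) = -1/982844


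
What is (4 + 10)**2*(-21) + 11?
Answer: -4105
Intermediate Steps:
(4 + 10)**2*(-21) + 11 = 14**2*(-21) + 11 = 196*(-21) + 11 = -4116 + 11 = -4105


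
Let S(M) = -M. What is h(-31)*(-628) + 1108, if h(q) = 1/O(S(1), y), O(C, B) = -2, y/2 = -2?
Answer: 1422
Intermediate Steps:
y = -4 (y = 2*(-2) = -4)
h(q) = -½ (h(q) = 1/(-2) = -½)
h(-31)*(-628) + 1108 = -½*(-628) + 1108 = 314 + 1108 = 1422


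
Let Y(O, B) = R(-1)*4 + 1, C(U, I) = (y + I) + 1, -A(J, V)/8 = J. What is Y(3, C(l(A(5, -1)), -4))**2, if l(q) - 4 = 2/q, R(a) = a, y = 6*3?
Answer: 9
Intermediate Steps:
y = 18
A(J, V) = -8*J
l(q) = 4 + 2/q
C(U, I) = 19 + I (C(U, I) = (18 + I) + 1 = 19 + I)
Y(O, B) = -3 (Y(O, B) = -1*4 + 1 = -4 + 1 = -3)
Y(3, C(l(A(5, -1)), -4))**2 = (-3)**2 = 9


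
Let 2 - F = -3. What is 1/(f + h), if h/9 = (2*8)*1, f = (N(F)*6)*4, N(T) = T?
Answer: 1/264 ≈ 0.0037879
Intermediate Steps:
F = 5 (F = 2 - 1*(-3) = 2 + 3 = 5)
f = 120 (f = (5*6)*4 = 30*4 = 120)
h = 144 (h = 9*((2*8)*1) = 9*(16*1) = 9*16 = 144)
1/(f + h) = 1/(120 + 144) = 1/264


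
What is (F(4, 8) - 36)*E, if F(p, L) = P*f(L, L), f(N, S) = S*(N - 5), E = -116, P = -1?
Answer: 6960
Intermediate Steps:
f(N, S) = S*(-5 + N)
F(p, L) = -L*(-5 + L)
(F(4, 8) - 36)*E = (8*(5 - 1*8) - 36)*(-116) = (8*(5 - 8) - 36)*(-116) = (8*(-3) - 36)*(-116) = (-24 - 36)*(-116) = -60*(-116) = 6960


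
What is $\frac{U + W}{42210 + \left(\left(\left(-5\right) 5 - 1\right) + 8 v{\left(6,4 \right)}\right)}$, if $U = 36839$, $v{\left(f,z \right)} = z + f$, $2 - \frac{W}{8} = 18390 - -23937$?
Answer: $- \frac{33529}{4696} \approx -7.1399$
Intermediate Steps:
$W = -338600$ ($W = 16 - 8 \left(18390 - -23937\right) = 16 - 8 \left(18390 + 23937\right) = 16 - 338616 = -338600$)
$v{\left(f,z \right)} = f + z$
$\frac{U + W}{42210 + \left(\left(\left(-5\right) 5 - 1\right) + 8 v{\left(6,4 \right)}\right)} = \frac{36839 - 338600}{42210 + \left(\left(\left(-5\right) 5 - 1\right) + 8 \left(6 + 4\right)\right)} = - \frac{301761}{42210 + \left(\left(-25 - 1\right) + 8 \cdot 10\right)} = - \frac{301761}{42210 + \left(-26 + 80\right)} = - \frac{301761}{42210 + 54} = - \frac{301761}{42264} = \left(-301761\right) \frac{1}{42264} = - \frac{33529}{4696}$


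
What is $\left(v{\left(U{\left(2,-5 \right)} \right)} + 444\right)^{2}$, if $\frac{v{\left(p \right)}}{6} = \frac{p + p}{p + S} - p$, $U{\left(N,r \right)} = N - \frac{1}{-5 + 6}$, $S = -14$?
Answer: $\frac{32285124}{169} \approx 1.9104 \cdot 10^{5}$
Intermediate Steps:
$U{\left(N,r \right)} = -1 + N$ ($U{\left(N,r \right)} = N - 1^{-1} = N - 1 = -1 + N$)
$v{\left(p \right)} = - 6 p + \frac{12 p}{-14 + p}$ ($v{\left(p \right)} = 6 \left(\frac{p + p}{p - 14} - p\right) = 6 \left(\frac{2 p}{-14 + p} - p\right) = 6 \left(- p + \frac{2 p}{-14 + p}\right) = - 6 p + \frac{12 p}{-14 + p}$)
$\left(v{\left(U{\left(2,-5 \right)} \right)} + 444\right)^{2} = \left(\frac{6 \left(-1 + 2\right) \left(16 - \left(-1 + 2\right)\right)}{-14 + \left(-1 + 2\right)} + 444\right)^{2} = \left(6 \cdot 1 \frac{1}{-14 + 1} \left(16 - 1\right) + 444\right)^{2} = \left(6 \cdot 1 \frac{1}{-13} \left(16 - 1\right) + 444\right)^{2} = \left(6 \cdot 1 \left(- \frac{1}{13}\right) 15 + 444\right)^{2} = \left(- \frac{90}{13} + 444\right)^{2} = \left(\frac{5682}{13}\right)^{2} = \frac{32285124}{169}$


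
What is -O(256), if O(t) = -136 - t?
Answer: 392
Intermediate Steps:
-O(256) = -(-136 - 1*256) = -(-136 - 256) = -1*(-392) = 392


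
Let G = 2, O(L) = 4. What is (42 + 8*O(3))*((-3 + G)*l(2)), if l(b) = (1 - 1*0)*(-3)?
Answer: 222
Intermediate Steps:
l(b) = -3 (l(b) = (1 + 0)*(-3) = 1*(-3) = -3)
(42 + 8*O(3))*((-3 + G)*l(2)) = (42 + 8*4)*((-3 + 2)*(-3)) = (42 + 32)*(-1*(-3)) = 74*3 = 222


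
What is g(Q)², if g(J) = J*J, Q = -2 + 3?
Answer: 1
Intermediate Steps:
Q = 1
g(J) = J²
g(Q)² = (1²)² = 1² = 1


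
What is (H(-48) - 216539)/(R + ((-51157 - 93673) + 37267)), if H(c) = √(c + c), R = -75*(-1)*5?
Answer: 216539/107188 - I*√6/26797 ≈ 2.0202 - 9.1409e-5*I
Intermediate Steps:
R = 375 (R = 75*5 = 375)
H(c) = √2*√c (H(c) = √(2*c) = √2*√c)
(H(-48) - 216539)/(R + ((-51157 - 93673) + 37267)) = (√2*√(-48) - 216539)/(375 + ((-51157 - 93673) + 37267)) = (√2*(4*I*√3) - 216539)/(375 + (-144830 + 37267)) = (4*I*√6 - 216539)/(375 - 107563) = (-216539 + 4*I*√6)/(-107188) = (-216539 + 4*I*√6)*(-1/107188) = 216539/107188 - I*√6/26797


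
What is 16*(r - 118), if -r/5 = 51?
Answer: -5968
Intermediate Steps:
r = -255 (r = -5*51 = -255)
16*(r - 118) = 16*(-255 - 118) = 16*(-373) = -5968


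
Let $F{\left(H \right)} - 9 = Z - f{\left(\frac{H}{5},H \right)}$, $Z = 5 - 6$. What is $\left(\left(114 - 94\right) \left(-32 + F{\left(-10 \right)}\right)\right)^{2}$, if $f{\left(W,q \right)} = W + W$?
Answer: $160000$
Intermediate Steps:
$f{\left(W,q \right)} = 2 W$
$Z = -1$ ($Z = 5 - 6 = -1$)
$F{\left(H \right)} = 8 - \frac{2 H}{5}$ ($F{\left(H \right)} = 9 - \left(1 + 2 \frac{H}{5}\right) = 9 - \left(1 + \frac{2 H}{5}\right) = 8 - \frac{2 H}{5}$)
$\left(\left(114 - 94\right) \left(-32 + F{\left(-10 \right)}\right)\right)^{2} = \left(\left(114 - 94\right) \left(-32 + \left(8 - -4\right)\right)\right)^{2} = \left(20 \left(-32 + \left(8 + 4\right)\right)\right)^{2} = \left(20 \left(-32 + 12\right)\right)^{2} = \left(20 \left(-20\right)\right)^{2} = \left(-400\right)^{2} = 160000$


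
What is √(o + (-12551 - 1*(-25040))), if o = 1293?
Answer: √13782 ≈ 117.40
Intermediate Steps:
√(o + (-12551 - 1*(-25040))) = √(1293 + (-12551 - 1*(-25040))) = √(1293 + (-12551 + 25040)) = √(1293 + 12489) = √13782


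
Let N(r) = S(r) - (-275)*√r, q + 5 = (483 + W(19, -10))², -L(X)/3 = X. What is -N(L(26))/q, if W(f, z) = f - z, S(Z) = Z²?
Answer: -6084/262139 - 275*I*√78/262139 ≈ -0.023209 - 0.0092651*I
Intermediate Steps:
L(X) = -3*X
q = 262139 (q = -5 + (483 + (19 - 1*(-10)))² = -5 + (483 + (19 + 10))² = -5 + (483 + 29)² = -5 + 512² = -5 + 262144 = 262139)
N(r) = r² + 275*√r (N(r) = r² - (-275)*√r = r² + 275*√r)
-N(L(26))/q = -((-3*26)² + 275*√(-3*26))/262139 = -((-78)² + 275*√(-78))/262139 = -(6084 + 275*(I*√78))/262139 = -(6084 + 275*I*√78)/262139 = -(6084/262139 + 275*I*√78/262139) = -6084/262139 - 275*I*√78/262139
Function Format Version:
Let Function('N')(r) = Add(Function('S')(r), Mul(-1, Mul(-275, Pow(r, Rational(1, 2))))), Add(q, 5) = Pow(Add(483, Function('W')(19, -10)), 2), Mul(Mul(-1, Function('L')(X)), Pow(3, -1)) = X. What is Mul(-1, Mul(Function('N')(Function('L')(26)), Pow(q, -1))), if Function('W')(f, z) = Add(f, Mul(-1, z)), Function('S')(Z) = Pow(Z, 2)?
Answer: Add(Rational(-6084, 262139), Mul(Rational(-275, 262139), I, Pow(78, Rational(1, 2)))) ≈ Add(-0.023209, Mul(-0.0092651, I))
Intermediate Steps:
Function('L')(X) = Mul(-3, X)
q = 262139 (q = Add(-5, Pow(Add(483, Add(19, Mul(-1, -10))), 2)) = Add(-5, Pow(Add(483, Add(19, 10)), 2)) = Add(-5, Pow(Add(483, 29), 2)) = Add(-5, Pow(512, 2)) = Add(-5, 262144) = 262139)
Function('N')(r) = Add(Pow(r, 2), Mul(275, Pow(r, Rational(1, 2)))) (Function('N')(r) = Add(Pow(r, 2), Mul(-1, Mul(-275, Pow(r, Rational(1, 2))))) = Add(Pow(r, 2), Mul(275, Pow(r, Rational(1, 2)))))
Mul(-1, Mul(Function('N')(Function('L')(26)), Pow(q, -1))) = Mul(-1, Mul(Add(Pow(Mul(-3, 26), 2), Mul(275, Pow(Mul(-3, 26), Rational(1, 2)))), Pow(262139, -1))) = Mul(-1, Mul(Add(Pow(-78, 2), Mul(275, Pow(-78, Rational(1, 2)))), Rational(1, 262139))) = Mul(-1, Mul(Add(6084, Mul(275, Mul(I, Pow(78, Rational(1, 2))))), Rational(1, 262139))) = Mul(-1, Mul(Add(6084, Mul(275, I, Pow(78, Rational(1, 2)))), Rational(1, 262139))) = Mul(-1, Add(Rational(6084, 262139), Mul(Rational(275, 262139), I, Pow(78, Rational(1, 2))))) = Add(Rational(-6084, 262139), Mul(Rational(-275, 262139), I, Pow(78, Rational(1, 2))))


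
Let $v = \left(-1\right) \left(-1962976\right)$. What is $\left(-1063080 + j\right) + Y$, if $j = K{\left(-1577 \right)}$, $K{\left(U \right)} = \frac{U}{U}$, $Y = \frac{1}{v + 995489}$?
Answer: $- \frac{3145082013734}{2958465} \approx -1.0631 \cdot 10^{6}$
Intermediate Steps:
$v = 1962976$
$Y = \frac{1}{2958465}$ ($Y = \frac{1}{1962976 + 995489} = \frac{1}{2958465} \approx 3.3801 \cdot 10^{-7}$)
$K{\left(U \right)} = 1$
$j = 1$
$\left(-1063080 + j\right) + Y = \left(-1063080 + 1\right) + \frac{1}{2958465} = -1063079 + \frac{1}{2958465} = - \frac{3145082013734}{2958465}$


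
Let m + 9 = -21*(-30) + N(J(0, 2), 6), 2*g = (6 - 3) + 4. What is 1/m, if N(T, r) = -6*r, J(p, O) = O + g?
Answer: 1/585 ≈ 0.0017094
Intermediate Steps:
g = 7/2 (g = ((6 - 3) + 4)/2 = (3 + 4)/2 = (½)*7 = 7/2 ≈ 3.5000)
J(p, O) = 7/2 + O (J(p, O) = O + 7/2 = 7/2 + O)
m = 585 (m = -9 + (-21*(-30) - 6*6) = -9 + (630 - 36) = -9 + 594 = 585)
1/m = 1/585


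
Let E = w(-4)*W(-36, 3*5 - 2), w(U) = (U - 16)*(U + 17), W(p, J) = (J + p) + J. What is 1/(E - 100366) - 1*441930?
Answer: -43205728381/97766 ≈ -4.4193e+5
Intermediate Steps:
W(p, J) = p + 2*J
w(U) = (-16 + U)*(17 + U)
E = 2600 (E = (-272 - 4 + (-4)²)*(-36 + 2*(3*5 - 2)) = (-272 - 4 + 16)*(-36 + 2*(15 - 2)) = -260*(-36 + 2*13) = -260*(-36 + 26) = -260*(-10) = 2600)
1/(E - 100366) - 1*441930 = 1/(2600 - 100366) - 1*441930 = 1/(-97766) - 441930 = -1/97766 - 441930 = -43205728381/97766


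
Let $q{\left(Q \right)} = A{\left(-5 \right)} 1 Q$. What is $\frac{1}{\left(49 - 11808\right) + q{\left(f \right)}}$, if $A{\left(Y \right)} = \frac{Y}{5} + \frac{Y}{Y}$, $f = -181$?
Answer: $- \frac{1}{11759} \approx -8.5041 \cdot 10^{-5}$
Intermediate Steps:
$A{\left(Y \right)} = 1 + \frac{Y}{5}$ ($A{\left(Y \right)} = Y \frac{1}{5} + 1 = \frac{Y}{5} + 1 = 1 + \frac{Y}{5}$)
$q{\left(Q \right)} = 0$ ($q{\left(Q \right)} = \left(1 + \frac{1}{5} \left(-5\right)\right) 1 Q = \left(1 - 1\right) 1 Q = 0 \cdot 1 Q = 0 Q = 0$)
$\frac{1}{\left(49 - 11808\right) + q{\left(f \right)}} = \frac{1}{\left(49 - 11808\right) + 0} = \frac{1}{-11759 + 0} = \frac{1}{-11759} = - \frac{1}{11759}$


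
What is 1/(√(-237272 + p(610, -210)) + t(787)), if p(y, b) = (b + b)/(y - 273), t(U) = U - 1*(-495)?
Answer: 216017/316914336 - I*√6736721327/316914336 ≈ 0.00068163 - 0.00025899*I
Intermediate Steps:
t(U) = 495 + U (t(U) = U + 495 = 495 + U)
p(y, b) = 2*b/(-273 + y) (p(y, b) = (2*b)/(-273 + y) = 2*b/(-273 + y))
1/(√(-237272 + p(610, -210)) + t(787)) = 1/(√(-237272 + 2*(-210)/(-273 + 610)) + (495 + 787)) = 1/(√(-237272 + 2*(-210)/337) + 1282) = 1/(√(-237272 + 2*(-210)*(1/337)) + 1282) = 1/(√(-237272 - 420/337) + 1282) = 1/(√(-79961084/337) + 1282) = 1/(2*I*√6736721327/337 + 1282) = 1/(1282 + 2*I*√6736721327/337)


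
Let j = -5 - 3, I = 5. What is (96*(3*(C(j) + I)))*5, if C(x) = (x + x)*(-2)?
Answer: 53280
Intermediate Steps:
j = -8
C(x) = -4*x (C(x) = (2*x)*(-2) = -4*x)
(96*(3*(C(j) + I)))*5 = (96*(3*(-4*(-8) + 5)))*5 = (96*(3*(32 + 5)))*5 = (96*(3*37))*5 = (96*111)*5 = 10656*5 = 53280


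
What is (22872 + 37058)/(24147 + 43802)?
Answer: 59930/67949 ≈ 0.88198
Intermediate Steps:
(22872 + 37058)/(24147 + 43802) = 59930/67949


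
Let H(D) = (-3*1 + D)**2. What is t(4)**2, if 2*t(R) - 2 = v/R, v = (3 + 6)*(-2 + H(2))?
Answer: 1/64 ≈ 0.015625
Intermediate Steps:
H(D) = (-3 + D)**2
v = -9 (v = (3 + 6)*(-2 + (-3 + 2)**2) = 9*(-2 + (-1)**2) = 9*(-2 + 1) = 9*(-1) = -9)
t(R) = 1 - 9/(2*R) (t(R) = 1 + (-9/R)/2 = 1 - 9/(2*R))
t(4)**2 = ((-9/2 + 4)/4)**2 = ((1/4)*(-1/2))**2 = (-1/8)**2 = 1/64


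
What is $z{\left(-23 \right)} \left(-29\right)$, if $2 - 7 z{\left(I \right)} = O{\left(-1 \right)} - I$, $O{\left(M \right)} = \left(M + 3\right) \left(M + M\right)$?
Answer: $\frac{493}{7} \approx 70.429$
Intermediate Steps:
$O{\left(M \right)} = 2 M \left(3 + M\right)$ ($O{\left(M \right)} = \left(3 + M\right) 2 M = 2 M \left(3 + M\right)$)
$z{\left(I \right)} = \frac{6}{7} + \frac{I}{7}$ ($z{\left(I \right)} = \frac{2}{7} - \frac{2 \left(-1\right) \left(3 - 1\right) - I}{7} = \frac{2}{7} - \frac{2 \left(-1\right) 2 - I}{7} = \frac{2}{7} - \frac{-4 - I}{7} = \frac{2}{7} + \left(\frac{4}{7} + \frac{I}{7}\right) = \frac{6}{7} + \frac{I}{7}$)
$z{\left(-23 \right)} \left(-29\right) = \left(\frac{6}{7} + \frac{1}{7} \left(-23\right)\right) \left(-29\right) = \left(\frac{6}{7} - \frac{23}{7}\right) \left(-29\right) = \left(- \frac{17}{7}\right) \left(-29\right) = \frac{493}{7}$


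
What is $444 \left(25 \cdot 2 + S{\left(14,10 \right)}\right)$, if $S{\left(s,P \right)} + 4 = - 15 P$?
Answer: $-46176$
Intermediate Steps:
$S{\left(s,P \right)} = -4 - 15 P$
$444 \left(25 \cdot 2 + S{\left(14,10 \right)}\right) = 444 \left(25 \cdot 2 - 154\right) = 444 \left(50 - 154\right) = 444 \left(-104\right) = -46176$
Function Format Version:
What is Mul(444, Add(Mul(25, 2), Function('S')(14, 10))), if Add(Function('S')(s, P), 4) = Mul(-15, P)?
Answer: -46176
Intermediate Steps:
Function('S')(s, P) = Add(-4, Mul(-15, P))
Mul(444, Add(Mul(25, 2), Function('S')(14, 10))) = Mul(444, Add(Mul(25, 2), Add(-4, Mul(-15, 10)))) = Mul(444, Add(50, Add(-4, -150))) = Mul(444, Add(50, -154)) = Mul(444, -104) = -46176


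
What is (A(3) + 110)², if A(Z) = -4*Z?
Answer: 9604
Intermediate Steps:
(A(3) + 110)² = (-4*3 + 110)² = (-12 + 110)² = 98² = 9604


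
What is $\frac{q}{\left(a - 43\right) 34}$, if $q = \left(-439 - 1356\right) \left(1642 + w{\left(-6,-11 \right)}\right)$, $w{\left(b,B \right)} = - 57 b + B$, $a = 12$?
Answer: $\frac{3541535}{1054} \approx 3360.1$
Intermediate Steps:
$w{\left(b,B \right)} = B - 57 b$
$q = -3541535$ ($q = \left(-439 - 1356\right) \left(1642 - -331\right) = - 1795 \left(1642 + \left(-11 + 342\right)\right) = - 1795 \left(1642 + 331\right) = \left(-1795\right) 1973 = -3541535$)
$\frac{q}{\left(a - 43\right) 34} = - \frac{3541535}{\left(12 - 43\right) 34} = - \frac{3541535}{\left(-31\right) 34} = - \frac{3541535}{-1054} = \left(-3541535\right) \left(- \frac{1}{1054}\right) = \frac{3541535}{1054}$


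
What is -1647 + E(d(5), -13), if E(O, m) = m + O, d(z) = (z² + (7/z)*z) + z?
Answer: -1623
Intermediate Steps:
d(z) = 7 + z + z² (d(z) = (z² + 7) + z = (7 + z²) + z = 7 + z + z²)
E(O, m) = O + m
-1647 + E(d(5), -13) = -1647 + ((7 + 5 + 5²) - 13) = -1647 + ((7 + 5 + 25) - 13) = -1647 + (37 - 13) = -1647 + 24 = -1623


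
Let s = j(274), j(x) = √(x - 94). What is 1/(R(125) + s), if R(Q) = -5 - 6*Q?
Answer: -151/113969 - 6*√5/569845 ≈ -0.0013485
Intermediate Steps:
j(x) = √(-94 + x)
R(Q) = -5 - 6*Q
s = 6*√5 (s = √(-94 + 274) = √180 = 6*√5 ≈ 13.416)
1/(R(125) + s) = 1/((-5 - 6*125) + 6*√5) = 1/((-5 - 750) + 6*√5) = 1/(-755 + 6*√5)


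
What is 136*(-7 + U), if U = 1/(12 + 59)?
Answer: -67456/71 ≈ -950.08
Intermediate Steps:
U = 1/71 ≈ 0.014085
136*(-7 + U) = 136*(-7 + 1/71) = 136*(-496/71) = -67456/71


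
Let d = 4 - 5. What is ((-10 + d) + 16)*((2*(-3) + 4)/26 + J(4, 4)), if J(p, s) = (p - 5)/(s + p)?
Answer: -105/104 ≈ -1.0096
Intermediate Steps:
d = -1
J(p, s) = (-5 + p)/(p + s)
((-10 + d) + 16)*((2*(-3) + 4)/26 + J(4, 4)) = ((-10 - 1) + 16)*((2*(-3) + 4)/26 + (-5 + 4)/(4 + 4)) = (-11 + 16)*((-6 + 4)*(1/26) - 1/8) = 5*(-2*1/26 + (⅛)*(-1)) = 5*(-1/13 - ⅛) = 5*(-21/104) = -105/104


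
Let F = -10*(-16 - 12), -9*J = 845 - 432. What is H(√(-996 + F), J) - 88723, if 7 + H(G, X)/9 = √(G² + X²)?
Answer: -88786 + √112573 ≈ -88451.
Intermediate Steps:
J = -413/9 (J = -(845 - 432)/9 = -⅑*413 = -413/9 ≈ -45.889)
F = 280 (F = -10*(-28) = 280)
H(G, X) = -63 + 9*√(G² + X²)
H(√(-996 + F), J) - 88723 = (-63 + 9*√((√(-996 + 280))² + (-413/9)²)) - 88723 = (-63 + 9*√((√(-716))² + 170569/81)) - 88723 = (-63 + 9*√((2*I*√179)² + 170569/81)) - 88723 = (-63 + 9*√(-716 + 170569/81)) - 88723 = (-63 + 9*√(112573/81)) - 88723 = (-63 + 9*(√112573/9)) - 88723 = (-63 + √112573) - 88723 = -88786 + √112573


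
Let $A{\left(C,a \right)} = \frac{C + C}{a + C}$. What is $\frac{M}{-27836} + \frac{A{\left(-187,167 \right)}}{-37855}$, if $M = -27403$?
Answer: $\frac{5184100159}{5268658900} \approx 0.98395$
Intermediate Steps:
$A{\left(C,a \right)} = \frac{2 C}{C + a}$
$\frac{M}{-27836} + \frac{A{\left(-187,167 \right)}}{-37855} = - \frac{27403}{-27836} + \frac{2 \left(-187\right) \frac{1}{-187 + 167}}{-37855} = \left(-27403\right) \left(- \frac{1}{27836}\right) + 2 \left(-187\right) \frac{1}{-20} \left(- \frac{1}{37855}\right) = \frac{27403}{27836} + 2 \left(-187\right) \left(- \frac{1}{20}\right) \left(- \frac{1}{37855}\right) = \frac{27403}{27836} + \frac{187}{10} \left(- \frac{1}{37855}\right) = \frac{27403}{27836} - \frac{187}{378550} = \frac{5184100159}{5268658900}$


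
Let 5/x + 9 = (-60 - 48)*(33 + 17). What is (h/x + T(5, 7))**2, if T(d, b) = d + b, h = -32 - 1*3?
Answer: 1434515625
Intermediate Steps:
h = -35 (h = -32 - 3 = -35)
x = -5/5409 (x = 5/(-9 + (-60 - 48)*(33 + 17)) = 5/(-9 - 108*50) = 5/(-9 - 5400) = 5/(-5409) = 5*(-1/5409) = -5/5409 ≈ -0.00092439)
T(d, b) = b + d
(h/x + T(5, 7))**2 = (-35/(-5/5409) + (7 + 5))**2 = (-35*(-5409/5) + 12)**2 = (37863 + 12)**2 = 37875**2 = 1434515625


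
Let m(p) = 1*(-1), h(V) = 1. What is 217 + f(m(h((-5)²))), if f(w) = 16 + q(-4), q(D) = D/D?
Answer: 234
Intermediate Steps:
m(p) = -1
q(D) = 1
f(w) = 17 (f(w) = 16 + 1 = 17)
217 + f(m(h((-5)²))) = 217 + 17 = 234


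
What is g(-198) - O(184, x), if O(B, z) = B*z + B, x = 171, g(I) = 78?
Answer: -31570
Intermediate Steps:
O(B, z) = B + B*z
g(-198) - O(184, x) = 78 - 184*(1 + 171) = 78 - 184*172 = 78 - 1*31648 = 78 - 31648 = -31570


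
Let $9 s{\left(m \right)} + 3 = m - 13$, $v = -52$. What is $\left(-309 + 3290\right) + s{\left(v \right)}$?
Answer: $\frac{26761}{9} \approx 2973.4$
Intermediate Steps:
$s{\left(m \right)} = - \frac{16}{9} + \frac{m}{9}$ ($s{\left(m \right)} = - \frac{1}{3} + \frac{m - 13}{9} = - \frac{1}{3} + \frac{-13 + m}{9} = - \frac{1}{3} + \left(- \frac{13}{9} + \frac{m}{9}\right) = - \frac{16}{9} + \frac{m}{9}$)
$\left(-309 + 3290\right) + s{\left(v \right)} = \left(-309 + 3290\right) + \left(- \frac{16}{9} + \frac{1}{9} \left(-52\right)\right) = 2981 - \frac{68}{9} = \frac{26761}{9}$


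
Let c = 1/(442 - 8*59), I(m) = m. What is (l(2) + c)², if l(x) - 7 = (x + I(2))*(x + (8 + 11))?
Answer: 7447441/900 ≈ 8274.9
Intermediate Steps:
l(x) = 7 + (2 + x)*(19 + x) (l(x) = 7 + (x + 2)*(x + (8 + 11)) = 7 + (2 + x)*(x + 19) = 7 + (2 + x)*(19 + x))
c = -1/30 (c = 1/(442 - 472) = 1/(-30) = -1/30 ≈ -0.033333)
(l(2) + c)² = ((45 + 2² + 21*2) - 1/30)² = ((45 + 4 + 42) - 1/30)² = (91 - 1/30)² = (2729/30)² = 7447441/900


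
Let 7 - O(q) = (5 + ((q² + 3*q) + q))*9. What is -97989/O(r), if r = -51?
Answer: 97989/21611 ≈ 4.5342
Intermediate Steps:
O(q) = -38 - 36*q - 9*q² (O(q) = 7 - (5 + ((q² + 3*q) + q))*9 = 7 - (5 + (q² + 4*q))*9 = 7 - (5 + q² + 4*q)*9 = 7 - (45 + 9*q² + 36*q) = 7 + (-45 - 36*q - 9*q²) = -38 - 36*q - 9*q²)
-97989/O(r) = -97989/(-38 - 36*(-51) - 9*(-51)²) = -97989/(-38 + 1836 - 9*2601) = -97989/(-38 + 1836 - 23409) = -97989/(-21611) = -97989*(-1/21611) = 97989/21611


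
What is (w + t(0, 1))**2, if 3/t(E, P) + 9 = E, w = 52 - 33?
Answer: 3136/9 ≈ 348.44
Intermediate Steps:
w = 19
t(E, P) = 3/(-9 + E)
(w + t(0, 1))**2 = (19 + 3/(-9 + 0))**2 = (19 + 3/(-9))**2 = (19 + 3*(-1/9))**2 = (19 - 1/3)**2 = (56/3)**2 = 3136/9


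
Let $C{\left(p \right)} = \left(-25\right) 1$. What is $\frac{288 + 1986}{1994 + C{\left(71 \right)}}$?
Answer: $\frac{2274}{1969} \approx 1.1549$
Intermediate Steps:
$C{\left(p \right)} = -25$
$\frac{288 + 1986}{1994 + C{\left(71 \right)}} = \frac{288 + 1986}{1994 - 25} = \frac{2274}{1969}$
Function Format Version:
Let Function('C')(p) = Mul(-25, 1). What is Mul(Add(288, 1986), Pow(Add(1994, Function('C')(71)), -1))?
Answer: Rational(2274, 1969) ≈ 1.1549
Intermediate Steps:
Function('C')(p) = -25
Mul(Add(288, 1986), Pow(Add(1994, Function('C')(71)), -1)) = Mul(Add(288, 1986), Pow(Add(1994, -25), -1)) = Mul(2274, Pow(1969, -1)) = Mul(2274, Rational(1, 1969)) = Rational(2274, 1969)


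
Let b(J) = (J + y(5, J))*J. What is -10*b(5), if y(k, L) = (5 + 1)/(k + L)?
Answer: -280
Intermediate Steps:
y(k, L) = 6/(L + k)
b(J) = J*(J + 6/(5 + J)) (b(J) = (J + 6/(J + 5))*J = (J + 6/(5 + J))*J = J*(J + 6/(5 + J)))
-10*b(5) = -50*(6 + 5*(5 + 5))/(5 + 5) = -50*(6 + 5*10)/10 = -50*(6 + 50)/10 = -50*56/10 = -10*28 = -280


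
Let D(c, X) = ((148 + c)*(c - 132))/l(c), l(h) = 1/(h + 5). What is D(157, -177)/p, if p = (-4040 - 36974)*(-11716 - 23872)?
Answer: 617625/729803116 ≈ 0.00084629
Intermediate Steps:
p = 1459606232 (p = -41014*(-35588) = 1459606232)
l(h) = 1/(5 + h)
D(c, X) = (-132 + c)*(5 + c)*(148 + c) (D(c, X) = ((148 + c)*(c - 132))/(1/(5 + c)) = ((148 + c)*(-132 + c))*(5 + c) = ((-132 + c)*(148 + c))*(5 + c) = (-132 + c)*(5 + c)*(148 + c))
D(157, -177)/p = ((5 + 157)*(-19536 + 157**2 + 16*157))/1459606232 = (162*(-19536 + 24649 + 2512))*(1/1459606232) = (162*7625)*(1/1459606232) = 1235250*(1/1459606232) = 617625/729803116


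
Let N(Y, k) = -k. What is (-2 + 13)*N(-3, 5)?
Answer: -55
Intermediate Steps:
(-2 + 13)*N(-3, 5) = (-2 + 13)*(-1*5) = 11*(-5) = -55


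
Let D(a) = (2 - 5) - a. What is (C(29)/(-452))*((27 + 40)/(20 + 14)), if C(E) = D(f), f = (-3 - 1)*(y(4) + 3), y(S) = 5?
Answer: -1943/15368 ≈ -0.12643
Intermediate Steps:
f = -32 (f = (-3 - 1)*(5 + 3) = -4*8 = -32)
D(a) = -3 - a
C(E) = 29 (C(E) = -3 - 1*(-32) = -3 + 32 = 29)
(C(29)/(-452))*((27 + 40)/(20 + 14)) = (29/(-452))*((27 + 40)/(20 + 14)) = (29*(-1/452))*(67/34) = -1943/(452*34) = -29/452*67/34 = -1943/15368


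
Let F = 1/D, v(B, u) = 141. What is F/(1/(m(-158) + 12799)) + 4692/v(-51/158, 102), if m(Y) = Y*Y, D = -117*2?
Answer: -1408885/10998 ≈ -128.10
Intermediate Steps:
D = -234
m(Y) = Y**2
F = -1/234 (F = 1/(-234) = -1/234 ≈ -0.0042735)
F/(1/(m(-158) + 12799)) + 4692/v(-51/158, 102) = -1/(234*(1/((-158)**2 + 12799))) + 4692/141 = -1/(234*(1/(24964 + 12799))) + 4692*(1/141) = -1/(234*(1/37763)) + 1564/47 = -1/(234*1/37763) + 1564/47 = -1/234*37763 + 1564/47 = -37763/234 + 1564/47 = -1408885/10998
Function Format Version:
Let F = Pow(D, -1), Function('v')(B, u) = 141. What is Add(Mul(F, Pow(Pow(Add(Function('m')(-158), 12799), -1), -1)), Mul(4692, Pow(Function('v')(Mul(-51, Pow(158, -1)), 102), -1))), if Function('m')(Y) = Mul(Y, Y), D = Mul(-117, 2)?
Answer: Rational(-1408885, 10998) ≈ -128.10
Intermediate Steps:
D = -234
Function('m')(Y) = Pow(Y, 2)
F = Rational(-1, 234) (F = Pow(-234, -1) = Rational(-1, 234) ≈ -0.0042735)
Add(Mul(F, Pow(Pow(Add(Function('m')(-158), 12799), -1), -1)), Mul(4692, Pow(Function('v')(Mul(-51, Pow(158, -1)), 102), -1))) = Add(Mul(Rational(-1, 234), Pow(Pow(Add(Pow(-158, 2), 12799), -1), -1)), Mul(4692, Pow(141, -1))) = Add(Mul(Rational(-1, 234), Pow(Pow(Add(24964, 12799), -1), -1)), Mul(4692, Rational(1, 141))) = Add(Mul(Rational(-1, 234), Pow(Pow(37763, -1), -1)), Rational(1564, 47)) = Add(Mul(Rational(-1, 234), Pow(Rational(1, 37763), -1)), Rational(1564, 47)) = Add(Mul(Rational(-1, 234), 37763), Rational(1564, 47)) = Add(Rational(-37763, 234), Rational(1564, 47)) = Rational(-1408885, 10998)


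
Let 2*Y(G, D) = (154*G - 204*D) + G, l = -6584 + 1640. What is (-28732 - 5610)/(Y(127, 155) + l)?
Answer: 68684/21823 ≈ 3.1473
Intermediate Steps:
l = -4944
Y(G, D) = -102*D + 155*G/2 (Y(G, D) = ((154*G - 204*D) + G)/2 = ((-204*D + 154*G) + G)/2 = (-204*D + 155*G)/2 = -102*D + 155*G/2)
(-28732 - 5610)/(Y(127, 155) + l) = (-28732 - 5610)/((-102*155 + (155/2)*127) - 4944) = -34342/((-15810 + 19685/2) - 4944) = -34342/(-11935/2 - 4944) = -34342/(-21823/2) = -34342*(-2/21823) = 68684/21823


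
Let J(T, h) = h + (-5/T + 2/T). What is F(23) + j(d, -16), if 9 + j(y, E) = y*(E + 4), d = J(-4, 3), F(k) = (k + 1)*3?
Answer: 18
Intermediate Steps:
J(T, h) = h - 3/T
F(k) = 3 + 3*k (F(k) = (1 + k)*3 = 3 + 3*k)
d = 15/4 (d = 3 - 3/(-4) = 3 - 3*(-¼) = 3 + ¾ = 15/4 ≈ 3.7500)
j(y, E) = -9 + y*(4 + E) (j(y, E) = -9 + y*(E + 4) = -9 + y*(4 + E))
F(23) + j(d, -16) = (3 + 3*23) + (-9 + 4*(15/4) - 16*15/4) = (3 + 69) + (-9 + 15 - 60) = 72 - 54 = 18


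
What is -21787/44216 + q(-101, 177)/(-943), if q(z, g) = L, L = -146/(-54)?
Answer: -557946575/1125783576 ≈ -0.49561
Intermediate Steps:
L = 73/27 (L = -146*(-1/54) = 73/27 ≈ 2.7037)
q(z, g) = 73/27
-21787/44216 + q(-101, 177)/(-943) = -21787/44216 + (73/27)/(-943) = -21787*1/44216 + (73/27)*(-1/943) = -21787/44216 - 73/25461 = -557946575/1125783576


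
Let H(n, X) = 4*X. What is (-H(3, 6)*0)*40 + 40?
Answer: 40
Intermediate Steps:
(-H(3, 6)*0)*40 + 40 = (-4*6*0)*40 + 40 = (-1*24*0)*40 + 40 = -24*0*40 + 40 = 0*40 + 40 = 0 + 40 = 40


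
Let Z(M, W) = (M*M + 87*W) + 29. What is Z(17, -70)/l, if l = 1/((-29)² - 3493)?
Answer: 15307344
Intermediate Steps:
l = -1/2652 (l = 1/(841 - 3493) = 1/(-2652) = -1/2652 ≈ -0.00037707)
Z(M, W) = 29 + M² + 87*W (Z(M, W) = (M² + 87*W) + 29 = 29 + M² + 87*W)
Z(17, -70)/l = (29 + 17² + 87*(-70))/(-1/2652) = (29 + 289 - 6090)*(-2652) = -5772*(-2652) = 15307344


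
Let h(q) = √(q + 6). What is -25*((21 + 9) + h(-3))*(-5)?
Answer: 3750 + 125*√3 ≈ 3966.5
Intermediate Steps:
h(q) = √(6 + q)
-25*((21 + 9) + h(-3))*(-5) = -25*((21 + 9) + √(6 - 3))*(-5) = -25*(30 + √3)*(-5) = (-750 - 25*√3)*(-5) = 3750 + 125*√3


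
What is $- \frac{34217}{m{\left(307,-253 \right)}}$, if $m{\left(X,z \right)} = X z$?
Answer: $\frac{34217}{77671} \approx 0.44054$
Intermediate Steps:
$- \frac{34217}{m{\left(307,-253 \right)}} = - \frac{34217}{307 \left(-253\right)} = - \frac{34217}{-77671} = \left(-34217\right) \left(- \frac{1}{77671}\right) = \frac{34217}{77671}$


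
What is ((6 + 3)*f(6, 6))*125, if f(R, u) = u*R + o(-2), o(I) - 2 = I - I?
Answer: 42750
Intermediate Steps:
o(I) = 2 (o(I) = 2 + (I - I) = 2 + 0 = 2)
f(R, u) = 2 + R*u (f(R, u) = u*R + 2 = R*u + 2 = 2 + R*u)
((6 + 3)*f(6, 6))*125 = ((6 + 3)*(2 + 6*6))*125 = (9*(2 + 36))*125 = (9*38)*125 = 342*125 = 42750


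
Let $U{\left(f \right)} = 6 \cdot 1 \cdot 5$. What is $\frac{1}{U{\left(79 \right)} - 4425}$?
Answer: $- \frac{1}{4395} \approx -0.00022753$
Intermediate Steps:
$U{\left(f \right)} = 30$ ($U{\left(f \right)} = 6 \cdot 5 = 30$)
$\frac{1}{U{\left(79 \right)} - 4425} = \frac{1}{30 - 4425} = \frac{1}{-4395} = - \frac{1}{4395}$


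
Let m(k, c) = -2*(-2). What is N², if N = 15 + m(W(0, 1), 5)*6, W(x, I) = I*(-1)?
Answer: 1521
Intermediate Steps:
W(x, I) = -I
m(k, c) = 4
N = 39 (N = 15 + 4*6 = 15 + 24 = 39)
N² = 39² = 1521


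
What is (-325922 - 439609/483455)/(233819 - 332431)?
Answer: 157569060119/47674464460 ≈ 3.3051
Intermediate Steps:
(-325922 - 439609/483455)/(233819 - 332431) = (-325922 - 439609*1/483455)/(-98612) = (-325922 - 439609/483455)*(-1/98612) = -157569060119/483455*(-1/98612) = 157569060119/47674464460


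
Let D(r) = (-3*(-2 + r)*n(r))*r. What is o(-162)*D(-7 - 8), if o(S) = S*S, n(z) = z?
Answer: 301149900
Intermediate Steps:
o(S) = S²
D(r) = -3*r²*(-2 + r) (D(r) = (-3*(-2 + r)*r)*r = (-3*r*(-2 + r))*r = -3*r²*(-2 + r))
o(-162)*D(-7 - 8) = (-162)²*(3*(-7 - 8)²*(2 - (-7 - 8))) = 26244*(3*(-15)²*(2 - 1*(-15))) = 26244*(3*225*(2 + 15)) = 26244*(3*225*17) = 26244*11475 = 301149900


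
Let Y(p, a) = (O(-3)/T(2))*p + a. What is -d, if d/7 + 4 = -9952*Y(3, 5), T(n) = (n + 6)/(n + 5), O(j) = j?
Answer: -200256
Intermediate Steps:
T(n) = (6 + n)/(5 + n)
Y(p, a) = a - 21*p/8 (Y(p, a) = (-3*(5 + 2)/(6 + 2))*p + a = (-3/(8/7))*p + a = (-3/((⅐)*8))*p + a = (-3/8/7)*p + a = (-3*7/8)*p + a = -21*p/8 + a = a - 21*p/8)
d = 200256 (d = -28 + 7*(-9952*(5 - 21/8*3)) = -28 + 7*(-9952*(5 - 63/8)) = -28 + 7*(-9952*(-23/8)) = -28 + 7*28612 = -28 + 200284 = 200256)
-d = -1*200256 = -200256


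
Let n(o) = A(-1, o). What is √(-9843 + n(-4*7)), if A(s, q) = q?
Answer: I*√9871 ≈ 99.353*I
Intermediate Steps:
n(o) = o
√(-9843 + n(-4*7)) = √(-9843 - 4*7) = √(-9843 - 28) = √(-9871) = I*√9871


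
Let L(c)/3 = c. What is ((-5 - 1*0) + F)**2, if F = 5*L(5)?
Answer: 4900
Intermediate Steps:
L(c) = 3*c
F = 75 (F = 5*(3*5) = 5*15 = 75)
((-5 - 1*0) + F)**2 = ((-5 - 1*0) + 75)**2 = ((-5 + 0) + 75)**2 = (-5 + 75)**2 = 70**2 = 4900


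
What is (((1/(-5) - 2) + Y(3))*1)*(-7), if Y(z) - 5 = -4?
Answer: 42/5 ≈ 8.4000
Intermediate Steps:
Y(z) = 1 (Y(z) = 5 - 4 = 1)
(((1/(-5) - 2) + Y(3))*1)*(-7) = (((1/(-5) - 2) + 1)*1)*(-7) = (((-⅕ - 2) + 1)*1)*(-7) = ((-11/5 + 1)*1)*(-7) = -6/5*1*(-7) = -6/5*(-7) = 42/5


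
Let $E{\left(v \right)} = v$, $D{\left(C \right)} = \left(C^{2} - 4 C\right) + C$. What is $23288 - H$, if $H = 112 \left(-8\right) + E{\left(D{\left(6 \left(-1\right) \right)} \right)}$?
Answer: $24130$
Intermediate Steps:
$D{\left(C \right)} = C^{2} - 3 C$
$H = -842$ ($H = 112 \left(-8\right) + 6 \left(-1\right) \left(-3 + 6 \left(-1\right)\right) = -896 - 6 \left(-3 - 6\right) = -896 - -54 = -896 + 54 = -842$)
$23288 - H = 23288 - -842 = 23288 + 842 = 24130$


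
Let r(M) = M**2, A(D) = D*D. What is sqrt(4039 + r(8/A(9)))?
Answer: sqrt(26499943)/81 ≈ 63.553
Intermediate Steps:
A(D) = D**2
sqrt(4039 + r(8/A(9))) = sqrt(4039 + (8/(9**2))**2) = sqrt(4039 + (8/81)**2) = sqrt(4039 + 64/6561) = sqrt(26499943/6561) = sqrt(26499943)/81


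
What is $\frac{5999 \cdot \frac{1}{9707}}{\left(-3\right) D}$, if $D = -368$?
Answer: $\frac{5999}{10716528} \approx 0.00055979$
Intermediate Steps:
$\frac{5999 \cdot \frac{1}{9707}}{\left(-3\right) D} = \frac{5999 \cdot \frac{1}{9707}}{\left(-3\right) \left(-368\right)} = \frac{5999 \cdot \frac{1}{9707}}{1104} = \frac{5999}{9707} \cdot \frac{1}{1104} = \frac{5999}{10716528}$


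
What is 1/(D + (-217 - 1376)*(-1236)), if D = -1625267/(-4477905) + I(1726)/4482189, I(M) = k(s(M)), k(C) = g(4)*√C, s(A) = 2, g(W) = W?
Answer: 9792180041626354729787711868735/19280296862696760070710067885101421609 - 4438281961080630900*√2/19280296862696760070710067885101421609 ≈ 5.0789e-7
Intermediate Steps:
k(C) = 4*√C
I(M) = 4*√2
D = 1625267/4477905 + 4*√2/4482189 (D = -1625267/(-4477905) + (4*√2)/4482189 = -1625267*(-1/4477905) + (4*√2)*(1/4482189) = 1625267/4477905 + 4*√2/4482189 ≈ 0.36295)
1/(D + (-217 - 1376)*(-1236)) = 1/((1625267/4477905 + 4*√2/4482189) + (-217 - 1376)*(-1236)) = 1/((1625267/4477905 + 4*√2/4482189) - 1593*(-1236)) = 1/((1625267/4477905 + 4*√2/4482189) + 1968948) = 1/(8816763719207/4477905 + 4*√2/4482189)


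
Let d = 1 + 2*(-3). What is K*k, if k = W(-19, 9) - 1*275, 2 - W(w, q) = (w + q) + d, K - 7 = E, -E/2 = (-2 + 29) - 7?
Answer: 8514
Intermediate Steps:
E = -40 (E = -2*((-2 + 29) - 7) = -2*(27 - 7) = -2*20 = -40)
d = -5 (d = 1 - 6 = -5)
K = -33 (K = 7 - 40 = -33)
W(w, q) = 7 - q - w (W(w, q) = 2 - ((w + q) - 5) = 2 - ((q + w) - 5) = 2 - (-5 + q + w) = 2 + (5 - q - w) = 7 - q - w)
k = -258 (k = (7 - 1*9 - 1*(-19)) - 1*275 = (7 - 9 + 19) - 275 = 17 - 275 = -258)
K*k = -33*(-258) = 8514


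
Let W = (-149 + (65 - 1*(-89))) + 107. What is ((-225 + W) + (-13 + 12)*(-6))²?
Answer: 11449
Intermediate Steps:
W = 112 (W = (-149 + (65 + 89)) + 107 = (-149 + 154) + 107 = 5 + 107 = 112)
((-225 + W) + (-13 + 12)*(-6))² = ((-225 + 112) + (-13 + 12)*(-6))² = (-113 - 1*(-6))² = (-113 + 6)² = (-107)² = 11449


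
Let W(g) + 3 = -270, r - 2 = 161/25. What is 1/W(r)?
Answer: -1/273 ≈ -0.0036630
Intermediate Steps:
r = 211/25 (r = 2 + 161/25 = 211/25 ≈ 8.4400)
W(g) = -273 (W(g) = -3 - 270 = -273)
1/W(r) = 1/(-273) = -1/273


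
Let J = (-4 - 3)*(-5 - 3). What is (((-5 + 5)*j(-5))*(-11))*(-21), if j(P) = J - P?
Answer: 0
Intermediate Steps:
J = 56 (J = -7*(-8) = 56)
j(P) = 56 - P
(((-5 + 5)*j(-5))*(-11))*(-21) = (((-5 + 5)*(56 - 1*(-5)))*(-11))*(-21) = ((0*(56 + 5))*(-11))*(-21) = ((0*61)*(-11))*(-21) = (0*(-11))*(-21) = 0*(-21) = 0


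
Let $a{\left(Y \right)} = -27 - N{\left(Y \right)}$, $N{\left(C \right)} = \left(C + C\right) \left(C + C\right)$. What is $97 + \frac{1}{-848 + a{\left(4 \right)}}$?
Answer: $\frac{91082}{939} \approx 96.999$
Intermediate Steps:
$N{\left(C \right)} = 4 C^{2}$ ($N{\left(C \right)} = 2 C 2 C = 4 C^{2}$)
$a{\left(Y \right)} = -27 - 4 Y^{2}$
$97 + \frac{1}{-848 + a{\left(4 \right)}} = 97 + \frac{1}{-848 - \left(27 + 4 \cdot 4^{2}\right)} = 97 + \frac{1}{-848 - 91} = 97 + \frac{1}{-939} = 97 - \frac{1}{939} = \frac{91082}{939}$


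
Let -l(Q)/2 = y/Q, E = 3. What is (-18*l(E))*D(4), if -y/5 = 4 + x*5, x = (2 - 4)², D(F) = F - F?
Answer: 0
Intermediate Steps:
D(F) = 0
x = 4 (x = (-2)² = 4)
y = -120 (y = -5*(4 + 4*5) = -5*(4 + 20) = -5*24 = -120)
l(Q) = 240/Q (l(Q) = -(-240)/Q = 240/Q)
(-18*l(E))*D(4) = -4320/3*0 = -18*80*0 = -1440*0 = 0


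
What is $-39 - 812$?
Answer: $-851$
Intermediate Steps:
$-39 - 812 = -851$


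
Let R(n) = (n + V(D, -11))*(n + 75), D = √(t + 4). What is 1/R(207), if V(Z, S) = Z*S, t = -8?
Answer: 69/4073302 + 11*I/6109953 ≈ 1.694e-5 + 1.8003e-6*I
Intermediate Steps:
D = 2*I (D = √(-8 + 4) = √(-4) = 2*I ≈ 2.0*I)
V(Z, S) = S*Z
R(n) = (75 + n)*(n - 22*I) (R(n) = (n - 22*I)*(n + 75) = (n - 22*I)*(75 + n) = (75 + n)*(n - 22*I))
1/R(207) = 1/(207² - 1650*I + 207*(75 - 22*I)) = 1/(42849 - 1650*I + (15525 - 4554*I)) = 1/(58374 - 6204*I) = (58374 + 6204*I)/3446013492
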